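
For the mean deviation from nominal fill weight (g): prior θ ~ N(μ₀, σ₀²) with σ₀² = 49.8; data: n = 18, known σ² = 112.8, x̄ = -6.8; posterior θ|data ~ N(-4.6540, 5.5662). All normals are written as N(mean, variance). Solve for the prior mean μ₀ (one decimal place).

With known observation variance, the Normal–Normal posterior has precision τ_n = τ₀ + n/σ² and mean μ_n = (τ₀μ₀ + (n/σ²)x̄)/τ_n.
Here τ₀ = 1/49.8 = 0.020080 and τ_data = 18/112.8 = 0.159574, so τ_n = 0.179654.
Rearranging for μ₀: μ₀ = (μ_n·τ_n − τ_data·x̄)/τ₀ = (-4.6540·0.179654 − 0.159574·-6.8) / 0.020080 = 0.248993/0.020080 ≈ 12.4.

μ₀ = 12.4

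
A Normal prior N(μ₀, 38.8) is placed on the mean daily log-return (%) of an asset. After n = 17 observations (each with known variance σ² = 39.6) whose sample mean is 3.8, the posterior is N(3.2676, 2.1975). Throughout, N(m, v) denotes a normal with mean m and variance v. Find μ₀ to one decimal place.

With known observation variance, the Normal–Normal posterior has precision τ_n = τ₀ + n/σ² and mean μ_n = (τ₀μ₀ + (n/σ²)x̄)/τ_n.
Here τ₀ = 1/38.8 = 0.025773 and τ_data = 17/39.6 = 0.429293, so τ_n = 0.455066.
Rearranging for μ₀: μ₀ = (μ_n·τ_n − τ_data·x̄)/τ₀ = (3.2676·0.455066 − 0.429293·3.8) / 0.025773 = -0.144340/0.025773 ≈ -5.6.

μ₀ = -5.6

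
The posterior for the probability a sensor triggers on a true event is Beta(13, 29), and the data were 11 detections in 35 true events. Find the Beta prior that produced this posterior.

Beta is conjugate to the binomial likelihood: posterior = Beta(a+s, b+f).
So a = 13 − 11 = 2 and b = 29 − 24 = 5.

Beta(2, 5)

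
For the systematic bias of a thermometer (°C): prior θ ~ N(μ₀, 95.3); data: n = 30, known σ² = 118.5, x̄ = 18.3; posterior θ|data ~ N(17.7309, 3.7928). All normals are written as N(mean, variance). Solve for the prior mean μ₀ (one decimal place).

μ₀ = 4.0

With known observation variance, the Normal–Normal posterior has precision τ_n = τ₀ + n/σ² and mean μ_n = (τ₀μ₀ + (n/σ²)x̄)/τ_n.
Here τ₀ = 1/95.3 = 0.010493 and τ_data = 30/118.5 = 0.253165, so τ_n = 0.263658.
Rearranging for μ₀: μ₀ = (μ_n·τ_n − τ_data·x̄)/τ₀ = (17.7309·0.263658 − 0.253165·18.3) / 0.010493 = 0.041974/0.010493 ≈ 4.0.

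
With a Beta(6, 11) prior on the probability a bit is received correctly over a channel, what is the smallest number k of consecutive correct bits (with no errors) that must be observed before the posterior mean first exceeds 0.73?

After k correct bits and 0 errors the posterior is Beta(6+k, 11), with mean (6+k)/(6+11+k).
Set (6+k)/(17+k) > 0.73 and solve: k > (0.73·17 − 6)/(1 − 0.73) = 23.741.
The smallest integer exceeding 23.741 is 24.

k = 24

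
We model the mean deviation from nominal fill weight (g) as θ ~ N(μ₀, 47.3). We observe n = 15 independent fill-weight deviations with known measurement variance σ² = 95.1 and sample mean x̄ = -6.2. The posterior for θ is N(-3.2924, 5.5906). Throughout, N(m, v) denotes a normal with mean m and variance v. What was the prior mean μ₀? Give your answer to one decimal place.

μ₀ = 18.4

The posterior mean is a precision-weighted average: μ_n = (τ₀μ₀ + τ_data·x̄)/(τ₀+τ_data), with τ₀=1/σ₀² and τ_data=n/σ².
Here τ₀ = 1/47.3 = 0.021142 and τ_data = 15/95.1 = 0.157729, so τ_n = 0.178871.
Rearranging for μ₀: μ₀ = (μ_n·τ_n − τ_data·x̄)/τ₀ = (-3.2924·0.178871 − 0.157729·-6.2) / 0.021142 = 0.389005/0.021142 ≈ 18.4.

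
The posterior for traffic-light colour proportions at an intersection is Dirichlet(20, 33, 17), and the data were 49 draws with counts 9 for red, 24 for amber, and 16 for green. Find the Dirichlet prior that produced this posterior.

Dirichlet(11, 9, 1)

For a Dirichlet(α) prior with multinomial counts c, the posterior is Dirichlet(α + c) componentwise.
Subtract each count from the matching posterior parameter: 20−9=11, 33−24=9, 17−16=1.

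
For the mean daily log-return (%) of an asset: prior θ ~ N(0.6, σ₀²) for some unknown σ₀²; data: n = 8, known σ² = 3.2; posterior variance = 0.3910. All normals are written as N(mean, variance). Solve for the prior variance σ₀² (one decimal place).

σ₀² = 17.4

Posterior precision equals prior precision plus data precision: 1/σ_n² = 1/σ₀² + n/σ².
So 1/σ₀² = 1/0.3910 − 8/3.2 = 2.557545 − 2.500000 = 0.057545.
Hence σ₀² = 1/0.057545 ≈ 17.4.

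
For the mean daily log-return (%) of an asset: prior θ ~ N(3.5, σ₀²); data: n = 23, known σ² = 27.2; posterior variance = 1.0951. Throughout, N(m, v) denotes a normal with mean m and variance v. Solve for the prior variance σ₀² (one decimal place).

σ₀² = 14.8

Posterior precision equals prior precision plus data precision: 1/σ_n² = 1/σ₀² + n/σ².
So 1/σ₀² = 1/1.0951 − 23/27.2 = 0.913159 − 0.845588 = 0.067571.
Hence σ₀² = 1/0.067571 ≈ 14.8.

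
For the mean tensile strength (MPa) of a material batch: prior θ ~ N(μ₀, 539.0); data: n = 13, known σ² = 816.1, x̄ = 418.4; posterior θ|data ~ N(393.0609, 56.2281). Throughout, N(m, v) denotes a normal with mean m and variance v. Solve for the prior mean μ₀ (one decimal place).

With known observation variance, the Normal–Normal posterior has precision τ_n = τ₀ + n/σ² and mean μ_n = (τ₀μ₀ + (n/σ²)x̄)/τ_n.
Here τ₀ = 1/539.0 = 0.001855 and τ_data = 13/816.1 = 0.015929, so τ_n = 0.017784.
Rearranging for μ₀: μ₀ = (μ_n·τ_n − τ_data·x̄)/τ₀ = (393.0609·0.017784 − 0.015929·418.4) / 0.001855 = 0.325501/0.001855 ≈ 175.5.

μ₀ = 175.5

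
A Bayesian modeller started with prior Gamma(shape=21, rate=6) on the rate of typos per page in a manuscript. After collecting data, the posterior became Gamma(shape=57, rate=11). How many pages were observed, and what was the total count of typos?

n = 5 pages with total 36 typos

A Gamma(α, β) prior (rate parametrization) on a Poisson rate with n observations summing to S gives posterior Gamma(α+S, β+n).
Matching: Σxᵢ = 57 − 21 = 36 and n = 11 − 6 = 5.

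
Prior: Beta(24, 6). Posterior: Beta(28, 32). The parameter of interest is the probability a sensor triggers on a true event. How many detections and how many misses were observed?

A Beta(a, b) prior with s successes and f failures in binomial data gives a Beta(a+s, b+f) posterior.
So s = 28 − 24 = 4 and f = 32 − 6 = 26.

4 detections and 26 misses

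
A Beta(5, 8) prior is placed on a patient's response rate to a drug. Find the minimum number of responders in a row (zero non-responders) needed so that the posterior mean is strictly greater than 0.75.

After k responders and 0 non-responders the posterior is Beta(5+k, 8), with mean (5+k)/(5+8+k).
Set (5+k)/(13+k) > 0.75 and solve: k > (0.75·13 − 5)/(1 − 0.75) = 19.000.
The smallest integer exceeding 19.000 is 20, and checking k=20: (25)/(33) = 0.7576 > 0.75.

k = 20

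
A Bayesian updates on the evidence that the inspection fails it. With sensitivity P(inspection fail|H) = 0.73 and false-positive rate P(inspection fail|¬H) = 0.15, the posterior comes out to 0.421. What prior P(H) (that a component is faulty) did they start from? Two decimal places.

Bayes' rule in odds form gives O(H|E) = O(H)·[P(E|H)/P(E|¬H)], hence O(H) = O(H|E)/LR.
Posterior odds = 0.421/(1−0.421) = 0.7271. LR = 0.73/0.15 = 4.8667.
Prior odds = 0.7271/4.8667 = 0.1494, so P(H) = 0.1494/(1+0.1494) ≈ 0.13.

P(H) = 0.13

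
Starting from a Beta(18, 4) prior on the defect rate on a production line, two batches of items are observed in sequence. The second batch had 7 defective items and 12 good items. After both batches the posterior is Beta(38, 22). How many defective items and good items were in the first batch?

13 defective items and 6 good items

Sequential conjugate updates are equivalent to a single update on the pooled data, so total successes = posterior α − prior α and total failures = posterior β − prior β.
Total across both batches: 38−18=20 defective items, 22−4=18 good items.
Subtract the second batch: 20−7=13 defective items and 18−12=6 good items.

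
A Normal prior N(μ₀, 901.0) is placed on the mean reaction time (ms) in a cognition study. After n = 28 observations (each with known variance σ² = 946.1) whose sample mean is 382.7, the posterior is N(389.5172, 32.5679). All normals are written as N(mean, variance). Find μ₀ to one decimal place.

With known observation variance, the Normal–Normal posterior has precision τ_n = τ₀ + n/σ² and mean μ_n = (τ₀μ₀ + (n/σ²)x̄)/τ_n.
Here τ₀ = 1/901.0 = 0.001110 and τ_data = 28/946.1 = 0.029595, so τ_n = 0.030705.
Rearranging for μ₀: μ₀ = (μ_n·τ_n − τ_data·x̄)/τ₀ = (389.5172·0.030705 − 0.029595·382.7) / 0.001110 = 0.634119/0.001110 ≈ 571.3.

μ₀ = 571.3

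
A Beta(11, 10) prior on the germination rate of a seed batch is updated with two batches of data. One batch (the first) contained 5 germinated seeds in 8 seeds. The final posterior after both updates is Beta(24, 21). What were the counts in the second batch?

Sequential conjugate updates are equivalent to a single update on the pooled data, so total successes = posterior α − prior α and total failures = posterior β − prior β.
Total across both batches: 24−11=13 germinated seeds, 21−10=11 non-germinating seeds.
Subtract the first batch: 13−5=8 germinated seeds and 11−3=8 non-germinating seeds.

8 germinated seeds and 8 non-germinating seeds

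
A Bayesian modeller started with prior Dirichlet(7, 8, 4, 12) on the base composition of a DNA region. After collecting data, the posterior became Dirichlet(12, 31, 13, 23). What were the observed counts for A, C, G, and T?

counts (5, 23, 9, 11)

For a Dirichlet(α) prior with multinomial counts c, the posterior is Dirichlet(α + c) componentwise.
Counts are posterior − prior componentwise: 12−7=5, 31−8=23, 13−4=9, 23−12=11.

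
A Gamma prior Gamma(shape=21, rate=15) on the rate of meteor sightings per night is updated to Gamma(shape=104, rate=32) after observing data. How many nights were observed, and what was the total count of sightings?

n = 17 nights with total 83 sightings

Gamma–Poisson conjugacy: posterior shape = α + Σxᵢ, posterior rate = β + n.
Matching: Σxᵢ = 104 − 21 = 83 and n = 32 − 15 = 17.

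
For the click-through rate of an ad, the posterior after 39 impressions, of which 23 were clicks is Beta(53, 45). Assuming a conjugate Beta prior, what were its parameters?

Beta(30, 29)

Beta is conjugate to the binomial likelihood: posterior = Beta(α+s, β+f).
So α = 53 − 23 = 30 and β = 45 − 16 = 29.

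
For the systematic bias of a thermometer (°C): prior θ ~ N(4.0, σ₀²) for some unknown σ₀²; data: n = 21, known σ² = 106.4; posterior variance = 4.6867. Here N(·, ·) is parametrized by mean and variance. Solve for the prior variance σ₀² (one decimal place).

Posterior precision equals prior precision plus data precision: 1/σ_n² = 1/σ₀² + n/σ².
So 1/σ₀² = 1/4.6867 − 21/106.4 = 0.213370 − 0.197368 = 0.016002.
Hence σ₀² = 1/0.016002 ≈ 62.5.

σ₀² = 62.5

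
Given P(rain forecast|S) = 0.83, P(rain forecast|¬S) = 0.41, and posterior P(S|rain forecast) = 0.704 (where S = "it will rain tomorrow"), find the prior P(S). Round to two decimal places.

P(S) = 0.54

Bayes' rule in odds form gives O(S|E) = O(S)·[P(E|S)/P(E|¬S)], hence O(S) = O(S|E)/LR.
Posterior odds = 0.704/(1−0.704) = 2.3784. LR = 0.83/0.41 = 2.0244.
Prior odds = 2.3784/2.0244 = 1.1749, so P(S) = 1.1749/(1+1.1749) ≈ 0.54.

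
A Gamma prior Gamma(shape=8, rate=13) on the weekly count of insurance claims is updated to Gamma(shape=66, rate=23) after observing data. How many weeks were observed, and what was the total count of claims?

A Gamma(α, β) prior (rate parametrization) on a Poisson rate with n observations summing to S gives posterior Gamma(α+S, β+n).
Matching: Σxᵢ = 66 − 8 = 58 and n = 23 − 13 = 10.

n = 10 weeks with total 58 claims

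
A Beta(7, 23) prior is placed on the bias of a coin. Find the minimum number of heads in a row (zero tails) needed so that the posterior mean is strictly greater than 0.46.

k = 13

After k heads and 0 tails the posterior is Beta(7+k, 23), with mean (7+k)/(7+23+k).
Set (7+k)/(30+k) > 0.46 and solve: k > (0.46·30 − 7)/(1 − 0.46) = 12.593.
The smallest integer exceeding 12.593 is 13.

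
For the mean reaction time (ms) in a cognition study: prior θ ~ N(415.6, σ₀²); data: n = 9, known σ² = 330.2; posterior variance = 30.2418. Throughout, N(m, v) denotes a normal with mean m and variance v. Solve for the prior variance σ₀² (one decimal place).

σ₀² = 172.1

For the Normal–Normal model with known σ², precisions add: τ_n = τ₀ + n/σ².
So 1/σ₀² = 1/30.2418 − 9/330.2 = 0.033067 − 0.027256 = 0.005811.
Hence σ₀² = 1/0.005811 ≈ 172.1.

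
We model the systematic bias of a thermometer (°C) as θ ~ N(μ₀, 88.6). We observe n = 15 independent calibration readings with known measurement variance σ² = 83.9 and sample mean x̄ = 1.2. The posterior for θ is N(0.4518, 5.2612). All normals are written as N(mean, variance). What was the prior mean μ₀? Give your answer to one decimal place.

μ₀ = -11.4

With known observation variance, the Normal–Normal posterior has precision τ_n = τ₀ + n/σ² and mean μ_n = (τ₀μ₀ + (n/σ²)x̄)/τ_n.
Here τ₀ = 1/88.6 = 0.011287 and τ_data = 15/83.9 = 0.178784, so τ_n = 0.190071.
Rearranging for μ₀: μ₀ = (μ_n·τ_n − τ_data·x̄)/τ₀ = (0.4518·0.190071 − 0.178784·1.2) / 0.011287 = -0.128667/0.011287 ≈ -11.4.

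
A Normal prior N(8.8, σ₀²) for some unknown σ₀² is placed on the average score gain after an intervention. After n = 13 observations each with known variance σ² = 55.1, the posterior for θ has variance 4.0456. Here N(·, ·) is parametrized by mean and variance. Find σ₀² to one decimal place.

Posterior precision equals prior precision plus data precision: 1/σ_n² = 1/σ₀² + n/σ².
So 1/σ₀² = 1/4.0456 − 13/55.1 = 0.247182 − 0.235935 = 0.011247.
Hence σ₀² = 1/0.011247 ≈ 88.9.

σ₀² = 88.9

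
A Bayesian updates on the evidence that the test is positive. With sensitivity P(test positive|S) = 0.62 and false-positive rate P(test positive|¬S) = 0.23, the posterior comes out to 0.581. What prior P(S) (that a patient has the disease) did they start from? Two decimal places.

P(S) = 0.34

In odds form, posterior odds = prior odds × likelihood ratio, so prior odds = posterior odds ÷ LR.
Posterior odds = 0.581/(1−0.581) = 1.3866. LR = 0.62/0.23 = 2.6957.
Prior odds = 1.3866/2.6957 = 0.5144, so P(S) = 0.5144/(1+0.5144) ≈ 0.34.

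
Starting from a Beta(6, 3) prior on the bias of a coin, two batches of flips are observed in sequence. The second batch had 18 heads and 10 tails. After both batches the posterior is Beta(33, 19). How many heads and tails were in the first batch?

9 heads and 6 tails

Because Beta–binomial updating is additive in the counts, the combined data contributed (α_post−α_prior, β_post−β_prior) successes and failures.
Total across both batches: 33−6=27 heads, 19−3=16 tails.
Subtract the second batch: 27−18=9 heads and 16−10=6 tails.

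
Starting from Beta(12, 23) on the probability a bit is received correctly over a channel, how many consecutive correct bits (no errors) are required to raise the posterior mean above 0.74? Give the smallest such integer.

After k correct bits and 0 errors the posterior is Beta(12+k, 23), with mean (12+k)/(12+23+k).
Set (12+k)/(35+k) > 0.74 and solve: k > (0.74·35 − 12)/(1 − 0.74) = 53.462.
The smallest integer exceeding 53.462 is 54.

k = 54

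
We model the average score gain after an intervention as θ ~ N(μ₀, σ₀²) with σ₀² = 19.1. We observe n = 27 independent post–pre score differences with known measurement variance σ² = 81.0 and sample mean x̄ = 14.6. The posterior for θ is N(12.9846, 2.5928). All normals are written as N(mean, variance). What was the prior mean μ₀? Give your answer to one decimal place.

μ₀ = 2.7

With known observation variance, the Normal–Normal posterior has precision τ_n = τ₀ + n/σ² and mean μ_n = (τ₀μ₀ + (n/σ²)x̄)/τ_n.
Here τ₀ = 1/19.1 = 0.052356 and τ_data = 27/81.0 = 0.333333, so τ_n = 0.385689.
Rearranging for μ₀: μ₀ = (μ_n·τ_n − τ_data·x̄)/τ₀ = (12.9846·0.385689 − 0.333333·14.6) / 0.052356 = 0.141356/0.052356 ≈ 2.7.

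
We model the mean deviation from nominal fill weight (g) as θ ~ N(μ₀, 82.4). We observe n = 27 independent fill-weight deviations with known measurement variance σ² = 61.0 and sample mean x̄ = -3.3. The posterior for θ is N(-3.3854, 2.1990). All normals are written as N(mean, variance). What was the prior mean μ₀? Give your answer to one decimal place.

With known observation variance, the Normal–Normal posterior has precision τ_n = τ₀ + n/σ² and mean μ_n = (τ₀μ₀ + (n/σ²)x̄)/τ_n.
Here τ₀ = 1/82.4 = 0.012136 and τ_data = 27/61.0 = 0.442623, so τ_n = 0.454759.
Rearranging for μ₀: μ₀ = (μ_n·τ_n − τ_data·x̄)/τ₀ = (-3.3854·0.454759 − 0.442623·-3.3) / 0.012136 = -0.078885/0.012136 ≈ -6.5.

μ₀ = -6.5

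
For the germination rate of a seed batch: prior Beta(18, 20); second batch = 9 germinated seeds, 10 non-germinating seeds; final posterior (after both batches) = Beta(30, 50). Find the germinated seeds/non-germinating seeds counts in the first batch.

Sequential conjugate updates are equivalent to a single update on the pooled data, so total successes = posterior α − prior α and total failures = posterior β − prior β.
Total across both batches: 30−18=12 germinated seeds, 50−20=30 non-germinating seeds.
Subtract the second batch: 12−9=3 germinated seeds and 30−10=20 non-germinating seeds.

3 germinated seeds and 20 non-germinating seeds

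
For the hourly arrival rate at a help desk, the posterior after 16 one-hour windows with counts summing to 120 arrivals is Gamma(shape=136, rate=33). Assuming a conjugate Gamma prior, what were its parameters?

Gamma(shape=16, rate=17)

A Gamma(α, β) prior (rate parametrization) on a Poisson rate with n observations summing to S gives posterior Gamma(α+S, β+n).
So α = 136 − 120 = 16 and β = 33 − 16 = 17.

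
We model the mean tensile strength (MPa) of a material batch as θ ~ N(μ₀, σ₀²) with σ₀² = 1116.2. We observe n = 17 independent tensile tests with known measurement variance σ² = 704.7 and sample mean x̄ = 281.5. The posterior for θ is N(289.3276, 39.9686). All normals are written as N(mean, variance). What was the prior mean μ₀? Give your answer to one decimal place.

μ₀ = 500.1

With known observation variance, the Normal–Normal posterior has precision τ_n = τ₀ + n/σ² and mean μ_n = (τ₀μ₀ + (n/σ²)x̄)/τ_n.
Here τ₀ = 1/1116.2 = 0.000896 and τ_data = 17/704.7 = 0.024124, so τ_n = 0.025020.
Rearranging for μ₀: μ₀ = (μ_n·τ_n − τ_data·x̄)/τ₀ = (289.3276·0.025020 − 0.024124·281.5) / 0.000896 = 0.448071/0.000896 ≈ 500.1.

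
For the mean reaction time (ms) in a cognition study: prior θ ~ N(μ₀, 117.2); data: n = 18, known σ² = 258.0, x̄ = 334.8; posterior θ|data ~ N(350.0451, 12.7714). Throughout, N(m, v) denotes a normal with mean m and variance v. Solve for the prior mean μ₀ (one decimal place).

μ₀ = 474.7

With known observation variance, the Normal–Normal posterior has precision τ_n = τ₀ + n/σ² and mean μ_n = (τ₀μ₀ + (n/σ²)x̄)/τ_n.
Here τ₀ = 1/117.2 = 0.008532 and τ_data = 18/258.0 = 0.069767, so τ_n = 0.078299.
Rearranging for μ₀: μ₀ = (μ_n·τ_n − τ_data·x̄)/τ₀ = (350.0451·0.078299 − 0.069767·334.8) / 0.008532 = 4.050190/0.008532 ≈ 474.7.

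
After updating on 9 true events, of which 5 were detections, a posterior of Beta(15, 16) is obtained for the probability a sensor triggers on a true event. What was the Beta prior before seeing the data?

Beta(10, 12)

Beta is conjugate to the binomial likelihood: posterior = Beta(a+s, b+f).
Subtract the data counts: 15−5=10, 16−4=12.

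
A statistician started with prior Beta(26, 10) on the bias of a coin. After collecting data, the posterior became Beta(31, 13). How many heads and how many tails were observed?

Beta is conjugate to the binomial likelihood: posterior = Beta(α+s, β+f).
Match parameters: s=31−26=5, f=13−10=3.

5 heads and 3 tails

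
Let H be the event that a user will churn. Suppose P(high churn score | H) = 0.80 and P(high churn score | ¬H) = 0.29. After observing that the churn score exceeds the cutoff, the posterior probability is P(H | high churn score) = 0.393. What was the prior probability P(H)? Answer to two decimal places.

Bayes' rule in odds form gives O(H|E) = O(H)·[P(E|H)/P(E|¬H)], hence O(H) = O(H|E)/LR.
Posterior odds = 0.393/(1−0.393) = 0.6474. LR = 0.80/0.29 = 2.7586.
Prior odds = 0.6474/2.7586 = 0.2347, so P(H) = 0.2347/(1+0.2347) ≈ 0.19.

P(H) = 0.19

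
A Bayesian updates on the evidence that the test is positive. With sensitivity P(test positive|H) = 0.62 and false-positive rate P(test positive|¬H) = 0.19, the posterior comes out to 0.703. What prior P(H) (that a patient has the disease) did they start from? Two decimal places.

P(H) = 0.42

In odds form, posterior odds = prior odds × likelihood ratio, so prior odds = posterior odds ÷ LR.
Posterior odds = 0.703/(1−0.703) = 2.3670. LR = 0.62/0.19 = 3.2632.
Prior odds = 2.3670/3.2632 = 0.7254, so P(H) = 0.7254/(1+0.7254) ≈ 0.42.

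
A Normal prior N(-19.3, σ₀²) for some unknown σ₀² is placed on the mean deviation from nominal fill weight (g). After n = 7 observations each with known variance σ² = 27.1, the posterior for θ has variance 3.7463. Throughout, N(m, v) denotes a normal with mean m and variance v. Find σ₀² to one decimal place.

Posterior precision equals prior precision plus data precision: 1/σ_n² = 1/σ₀² + n/σ².
So 1/σ₀² = 1/3.7463 − 7/27.1 = 0.266930 − 0.258303 = 0.008627.
Hence σ₀² = 1/0.008627 ≈ 115.9.

σ₀² = 115.9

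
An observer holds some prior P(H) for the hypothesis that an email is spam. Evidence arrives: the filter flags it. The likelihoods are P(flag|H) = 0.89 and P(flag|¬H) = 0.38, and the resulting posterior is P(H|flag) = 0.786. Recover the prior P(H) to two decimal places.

P(H) = 0.61

In odds form, posterior odds = prior odds × likelihood ratio, so prior odds = posterior odds ÷ LR.
Posterior odds = 0.786/(1−0.786) = 3.6729. LR = 0.89/0.38 = 2.3421.
Prior odds = 3.6729/2.3421 = 1.5682, so P(H) = 1.5682/(1+1.5682) ≈ 0.61.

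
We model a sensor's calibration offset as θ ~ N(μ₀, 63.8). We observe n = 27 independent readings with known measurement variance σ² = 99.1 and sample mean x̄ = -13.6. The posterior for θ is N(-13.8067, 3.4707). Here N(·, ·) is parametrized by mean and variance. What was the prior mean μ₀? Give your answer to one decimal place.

The posterior mean is a precision-weighted average: μ_n = (τ₀μ₀ + τ_data·x̄)/(τ₀+τ_data), with τ₀=1/σ₀² and τ_data=n/σ².
Here τ₀ = 1/63.8 = 0.015674 and τ_data = 27/99.1 = 0.272452, so τ_n = 0.288126.
Rearranging for μ₀: μ₀ = (μ_n·τ_n − τ_data·x̄)/τ₀ = (-13.8067·0.288126 − 0.272452·-13.6) / 0.015674 = -0.272722/0.015674 ≈ -17.4.

μ₀ = -17.4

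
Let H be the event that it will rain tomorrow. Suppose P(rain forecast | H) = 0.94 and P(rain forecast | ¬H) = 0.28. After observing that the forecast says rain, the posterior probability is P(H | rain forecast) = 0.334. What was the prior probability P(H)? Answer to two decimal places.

In odds form, posterior odds = prior odds × likelihood ratio, so prior odds = posterior odds ÷ LR.
Posterior odds = 0.334/(1−0.334) = 0.5015. LR = 0.94/0.28 = 3.3571.
Prior odds = 0.5015/3.3571 = 0.1494, so P(H) = 0.1494/(1+0.1494) ≈ 0.13.

P(H) = 0.13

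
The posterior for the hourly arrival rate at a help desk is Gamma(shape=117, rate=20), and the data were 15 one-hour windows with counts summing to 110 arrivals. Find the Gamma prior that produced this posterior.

Gamma(shape=7, rate=5)

A Gamma(α, β) prior (rate parametrization) on a Poisson rate with n observations summing to S gives posterior Gamma(α+S, β+n).
So α = 117 − 110 = 7 and β = 20 − 15 = 5.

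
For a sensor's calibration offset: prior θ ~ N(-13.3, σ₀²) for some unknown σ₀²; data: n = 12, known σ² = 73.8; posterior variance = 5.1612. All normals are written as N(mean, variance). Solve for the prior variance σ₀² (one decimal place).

σ₀² = 32.1

For the Normal–Normal model with known σ², precisions add: τ_n = τ₀ + n/σ².
So 1/σ₀² = 1/5.1612 − 12/73.8 = 0.193753 − 0.162602 = 0.031151.
Hence σ₀² = 1/0.031151 ≈ 32.1.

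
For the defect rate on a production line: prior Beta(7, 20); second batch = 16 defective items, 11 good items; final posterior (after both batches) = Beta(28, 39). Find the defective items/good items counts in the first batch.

Sequential conjugate updates are equivalent to a single update on the pooled data, so total successes = posterior α − prior α and total failures = posterior β − prior β.
Total across both batches: 28−7=21 defective items, 39−20=19 good items.
Subtract the second batch: 21−16=5 defective items and 19−11=8 good items.

5 defective items and 8 good items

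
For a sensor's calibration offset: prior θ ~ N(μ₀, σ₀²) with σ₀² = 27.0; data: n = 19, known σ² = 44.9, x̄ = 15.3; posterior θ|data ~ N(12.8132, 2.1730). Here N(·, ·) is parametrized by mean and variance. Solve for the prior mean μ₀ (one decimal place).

μ₀ = -15.6

The posterior mean is a precision-weighted average: μ_n = (τ₀μ₀ + τ_data·x̄)/(τ₀+τ_data), with τ₀=1/σ₀² and τ_data=n/σ².
Here τ₀ = 1/27.0 = 0.037037 and τ_data = 19/44.9 = 0.423163, so τ_n = 0.460200.
Rearranging for μ₀: μ₀ = (μ_n·τ_n − τ_data·x̄)/τ₀ = (12.8132·0.460200 − 0.423163·15.3) / 0.037037 = -0.577759/0.037037 ≈ -15.6.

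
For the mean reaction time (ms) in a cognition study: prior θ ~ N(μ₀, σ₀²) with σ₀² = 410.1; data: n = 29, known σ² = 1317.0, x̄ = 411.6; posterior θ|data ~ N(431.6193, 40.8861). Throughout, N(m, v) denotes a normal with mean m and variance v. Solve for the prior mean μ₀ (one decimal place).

With known observation variance, the Normal–Normal posterior has precision τ_n = τ₀ + n/σ² and mean μ_n = (τ₀μ₀ + (n/σ²)x̄)/τ_n.
Here τ₀ = 1/410.1 = 0.002438 and τ_data = 29/1317.0 = 0.022020, so τ_n = 0.024458.
Rearranging for μ₀: μ₀ = (μ_n·τ_n − τ_data·x̄)/τ₀ = (431.6193·0.024458 − 0.022020·411.6) / 0.002438 = 1.493113/0.002438 ≈ 612.4.

μ₀ = 612.4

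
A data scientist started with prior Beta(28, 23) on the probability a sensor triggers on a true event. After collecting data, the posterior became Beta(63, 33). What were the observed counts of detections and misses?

35 detections and 10 misses

Under Beta–binomial conjugacy the posterior parameters are (a+s, b+f).
So s = 63 − 28 = 35 and f = 33 − 23 = 10.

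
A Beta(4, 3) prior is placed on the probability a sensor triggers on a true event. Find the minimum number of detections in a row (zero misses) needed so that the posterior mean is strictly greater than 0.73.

After k detections and 0 misses the posterior is Beta(4+k, 3), with mean (4+k)/(4+3+k).
Set (4+k)/(7+k) > 0.73 and solve: k > (0.73·7 − 4)/(1 − 0.73) = 4.111.
The smallest integer exceeding 4.111 is 5, and checking k=5: (9)/(12) = 0.7500 > 0.73.

k = 5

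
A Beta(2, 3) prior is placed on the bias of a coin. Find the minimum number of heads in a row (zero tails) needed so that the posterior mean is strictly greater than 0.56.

After k heads and 0 tails the posterior is Beta(2+k, 3), with mean (2+k)/(2+3+k).
Set (2+k)/(5+k) > 0.56 and solve: k > (0.56·5 − 2)/(1 − 0.56) = 1.818.
The smallest integer exceeding 1.818 is 2.

k = 2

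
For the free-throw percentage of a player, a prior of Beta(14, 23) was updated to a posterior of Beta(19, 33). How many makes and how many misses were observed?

5 makes and 10 misses

Under Beta–binomial conjugacy the posterior parameters are (a+s, b+f).
Match parameters: s=19−14=5, f=33−23=10.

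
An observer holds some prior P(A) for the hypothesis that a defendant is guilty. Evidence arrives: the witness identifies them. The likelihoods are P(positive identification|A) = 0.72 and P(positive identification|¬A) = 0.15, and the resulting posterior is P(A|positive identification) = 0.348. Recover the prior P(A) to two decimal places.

Bayes' rule in odds form gives O(A|E) = O(A)·[P(E|A)/P(E|¬A)], hence O(A) = O(A|E)/LR.
Posterior odds = 0.348/(1−0.348) = 0.5337. LR = 0.72/0.15 = 4.8000.
Prior odds = 0.5337/4.8000 = 0.1112, so P(A) = 0.1112/(1+0.1112) ≈ 0.10.

P(A) = 0.10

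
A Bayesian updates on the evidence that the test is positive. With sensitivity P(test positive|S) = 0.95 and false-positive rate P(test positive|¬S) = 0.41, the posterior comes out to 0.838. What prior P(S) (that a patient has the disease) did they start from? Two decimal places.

In odds form, posterior odds = prior odds × likelihood ratio, so prior odds = posterior odds ÷ LR.
Posterior odds = 0.838/(1−0.838) = 5.1728. LR = 0.95/0.41 = 2.3171.
Prior odds = 5.1728/2.3171 = 2.2324, so P(S) = 2.2324/(1+2.2324) ≈ 0.69.

P(S) = 0.69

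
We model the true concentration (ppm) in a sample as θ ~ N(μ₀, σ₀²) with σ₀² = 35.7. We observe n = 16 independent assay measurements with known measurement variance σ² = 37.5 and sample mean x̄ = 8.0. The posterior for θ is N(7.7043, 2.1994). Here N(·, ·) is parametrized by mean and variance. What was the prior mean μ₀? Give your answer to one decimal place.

μ₀ = 3.2

The posterior mean is a precision-weighted average: μ_n = (τ₀μ₀ + τ_data·x̄)/(τ₀+τ_data), with τ₀=1/σ₀² and τ_data=n/σ².
Here τ₀ = 1/35.7 = 0.028011 and τ_data = 16/37.5 = 0.426667, so τ_n = 0.454678.
Rearranging for μ₀: μ₀ = (μ_n·τ_n − τ_data·x̄)/τ₀ = (7.7043·0.454678 − 0.426667·8.0) / 0.028011 = 0.089640/0.028011 ≈ 3.2.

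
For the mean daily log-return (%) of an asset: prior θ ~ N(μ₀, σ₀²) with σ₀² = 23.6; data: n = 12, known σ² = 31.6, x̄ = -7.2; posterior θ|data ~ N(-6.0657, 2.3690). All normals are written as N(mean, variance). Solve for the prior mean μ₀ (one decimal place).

μ₀ = 4.1

With known observation variance, the Normal–Normal posterior has precision τ_n = τ₀ + n/σ² and mean μ_n = (τ₀μ₀ + (n/σ²)x̄)/τ_n.
Here τ₀ = 1/23.6 = 0.042373 and τ_data = 12/31.6 = 0.379747, so τ_n = 0.422120.
Rearranging for μ₀: μ₀ = (μ_n·τ_n − τ_data·x̄)/τ₀ = (-6.0657·0.422120 − 0.379747·-7.2) / 0.042373 = 0.173725/0.042373 ≈ 4.1.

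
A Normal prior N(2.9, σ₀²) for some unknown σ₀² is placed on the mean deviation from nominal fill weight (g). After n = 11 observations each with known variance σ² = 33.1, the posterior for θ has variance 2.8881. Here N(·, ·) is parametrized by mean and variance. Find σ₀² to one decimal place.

Posterior precision equals prior precision plus data precision: 1/σ_n² = 1/σ₀² + n/σ².
So 1/σ₀² = 1/2.8881 − 11/33.1 = 0.346248 − 0.332326 = 0.013922.
Hence σ₀² = 1/0.013922 ≈ 71.8.

σ₀² = 71.8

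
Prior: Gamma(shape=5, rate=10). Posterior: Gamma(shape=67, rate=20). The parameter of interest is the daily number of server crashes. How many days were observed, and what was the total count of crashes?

A Gamma(α, β) prior (rate parametrization) on a Poisson rate with n observations summing to S gives posterior Gamma(α+S, β+n).
Matching: Σxᵢ = 67 − 5 = 62 and n = 20 − 10 = 10.

n = 10 days with total 62 crashes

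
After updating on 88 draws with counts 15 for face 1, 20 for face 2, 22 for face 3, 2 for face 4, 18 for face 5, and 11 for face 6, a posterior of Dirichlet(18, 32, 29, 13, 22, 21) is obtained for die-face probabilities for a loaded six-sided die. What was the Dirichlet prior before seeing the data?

Dirichlet(3, 12, 7, 11, 4, 10)

For a Dirichlet(α) prior with multinomial counts c, the posterior is Dirichlet(α + c) componentwise.
Subtract each count from the matching posterior parameter: 18−15=3, 32−20=12, 29−22=7, 13−2=11, 22−18=4, 21−11=10.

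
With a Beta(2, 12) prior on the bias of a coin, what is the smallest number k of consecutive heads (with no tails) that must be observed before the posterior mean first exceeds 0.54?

After k heads and 0 tails the posterior is Beta(2+k, 12), with mean (2+k)/(2+12+k).
Set (2+k)/(14+k) > 0.54 and solve: k > (0.54·14 − 2)/(1 − 0.54) = 12.087.
The smallest integer exceeding 12.087 is 13.

k = 13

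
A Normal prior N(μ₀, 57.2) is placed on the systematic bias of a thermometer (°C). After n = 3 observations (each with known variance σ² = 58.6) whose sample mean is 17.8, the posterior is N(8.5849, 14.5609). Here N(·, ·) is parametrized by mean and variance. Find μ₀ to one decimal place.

The posterior mean is a precision-weighted average: μ_n = (τ₀μ₀ + τ_data·x̄)/(τ₀+τ_data), with τ₀=1/σ₀² and τ_data=n/σ².
Here τ₀ = 1/57.2 = 0.017483 and τ_data = 3/58.6 = 0.051195, so τ_n = 0.068678.
Rearranging for μ₀: μ₀ = (μ_n·τ_n − τ_data·x̄)/τ₀ = (8.5849·0.068678 − 0.051195·17.8) / 0.017483 = -0.321677/0.017483 ≈ -18.4.

μ₀ = -18.4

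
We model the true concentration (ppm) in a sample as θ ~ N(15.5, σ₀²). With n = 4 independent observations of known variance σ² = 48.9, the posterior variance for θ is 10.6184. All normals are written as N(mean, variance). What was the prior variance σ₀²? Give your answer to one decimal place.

σ₀² = 80.8

Posterior precision equals prior precision plus data precision: 1/σ_n² = 1/σ₀² + n/σ².
So 1/σ₀² = 1/10.6184 − 4/48.9 = 0.094176 − 0.081800 = 0.012376.
Hence σ₀² = 1/0.012376 ≈ 80.8.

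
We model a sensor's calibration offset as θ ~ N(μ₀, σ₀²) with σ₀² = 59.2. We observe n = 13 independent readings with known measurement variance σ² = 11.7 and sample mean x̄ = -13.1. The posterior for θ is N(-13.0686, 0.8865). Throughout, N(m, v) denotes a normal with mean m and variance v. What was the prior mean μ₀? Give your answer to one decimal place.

μ₀ = -11.0

With known observation variance, the Normal–Normal posterior has precision τ_n = τ₀ + n/σ² and mean μ_n = (τ₀μ₀ + (n/σ²)x̄)/τ_n.
Here τ₀ = 1/59.2 = 0.016892 and τ_data = 13/11.7 = 1.111111, so τ_n = 1.128003.
Rearranging for μ₀: μ₀ = (μ_n·τ_n − τ_data·x̄)/τ₀ = (-13.0686·1.128003 − 1.111111·-13.1) / 0.016892 = -0.185866/0.016892 ≈ -11.0.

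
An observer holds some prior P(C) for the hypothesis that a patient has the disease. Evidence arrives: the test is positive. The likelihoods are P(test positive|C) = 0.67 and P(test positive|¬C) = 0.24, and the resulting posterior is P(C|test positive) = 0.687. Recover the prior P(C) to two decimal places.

P(C) = 0.44

In odds form, posterior odds = prior odds × likelihood ratio, so prior odds = posterior odds ÷ LR.
Posterior odds = 0.687/(1−0.687) = 2.1949. LR = 0.67/0.24 = 2.7917.
Prior odds = 2.1949/2.7917 = 0.7862, so P(C) = 0.7862/(1+0.7862) ≈ 0.44.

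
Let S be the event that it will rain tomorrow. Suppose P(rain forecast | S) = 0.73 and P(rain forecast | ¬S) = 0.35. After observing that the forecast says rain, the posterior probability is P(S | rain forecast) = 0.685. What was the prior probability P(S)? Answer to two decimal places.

P(S) = 0.51

Bayes' rule in odds form gives O(S|E) = O(S)·[P(E|S)/P(E|¬S)], hence O(S) = O(S|E)/LR.
Posterior odds = 0.685/(1−0.685) = 2.1746. LR = 0.73/0.35 = 2.0857.
Prior odds = 2.1746/2.0857 = 1.0426, so P(S) = 1.0426/(1+1.0426) ≈ 0.51.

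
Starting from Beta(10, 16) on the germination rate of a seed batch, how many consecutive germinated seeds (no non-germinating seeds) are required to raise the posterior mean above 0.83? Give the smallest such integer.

k = 69

After k germinated seeds and 0 non-germinating seeds the posterior is Beta(10+k, 16), with mean (10+k)/(10+16+k).
Set (10+k)/(26+k) > 0.83 and solve: k > (0.83·26 − 10)/(1 − 0.83) = 68.118.
The smallest integer exceeding 68.118 is 69.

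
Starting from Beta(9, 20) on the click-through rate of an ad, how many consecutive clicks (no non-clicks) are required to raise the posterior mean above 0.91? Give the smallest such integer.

k = 194

After k clicks and 0 non-clicks the posterior is Beta(9+k, 20), with mean (9+k)/(9+20+k).
Set (9+k)/(29+k) > 0.91 and solve: k > (0.91·29 − 9)/(1 − 0.91) = 193.222.
The smallest integer exceeding 193.222 is 194.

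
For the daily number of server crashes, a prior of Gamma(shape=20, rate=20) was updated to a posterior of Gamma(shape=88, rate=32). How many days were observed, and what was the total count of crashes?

Gamma–Poisson conjugacy: posterior shape = α + Σxᵢ, posterior rate = β + n.
Matching: Σxᵢ = 88 − 20 = 68 and n = 32 − 20 = 12.

n = 12 days with total 68 crashes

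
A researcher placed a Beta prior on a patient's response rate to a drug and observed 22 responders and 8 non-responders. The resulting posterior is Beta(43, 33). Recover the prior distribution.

Beta(21, 25)

A Beta(a, b) prior with s successes and f failures in binomial data gives a Beta(a+s, b+f) posterior.
So a = 43 − 22 = 21 and b = 33 − 8 = 25.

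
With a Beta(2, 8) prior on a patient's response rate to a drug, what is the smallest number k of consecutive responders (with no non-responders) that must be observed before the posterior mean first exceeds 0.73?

k = 20

After k responders and 0 non-responders the posterior is Beta(2+k, 8), with mean (2+k)/(2+8+k).
Set (2+k)/(10+k) > 0.73 and solve: k > (0.73·10 − 2)/(1 − 0.73) = 19.630.
The smallest integer exceeding 19.630 is 20, and checking k=20: (22)/(30) = 0.7333 > 0.73.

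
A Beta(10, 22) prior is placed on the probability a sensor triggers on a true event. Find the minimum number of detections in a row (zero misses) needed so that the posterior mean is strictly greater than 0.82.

After k detections and 0 misses the posterior is Beta(10+k, 22), with mean (10+k)/(10+22+k).
Set (10+k)/(32+k) > 0.82 and solve: k > (0.82·32 − 10)/(1 − 0.82) = 90.222.
The smallest integer exceeding 90.222 is 91, and checking k=91: (101)/(123) = 0.8211 > 0.82.

k = 91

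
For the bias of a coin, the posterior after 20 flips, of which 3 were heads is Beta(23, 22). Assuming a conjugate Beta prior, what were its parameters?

Beta(20, 5)

A Beta(a, b) prior with s successes and f failures in binomial data gives a Beta(a+s, b+f) posterior.
So a = 23 − 3 = 20 and b = 22 − 17 = 5.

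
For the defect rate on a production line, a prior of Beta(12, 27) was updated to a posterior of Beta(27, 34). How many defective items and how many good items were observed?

15 defective items and 7 good items

Beta is conjugate to the binomial likelihood: posterior = Beta(α+s, β+f).
So s = 27 − 12 = 15 and f = 34 − 27 = 7.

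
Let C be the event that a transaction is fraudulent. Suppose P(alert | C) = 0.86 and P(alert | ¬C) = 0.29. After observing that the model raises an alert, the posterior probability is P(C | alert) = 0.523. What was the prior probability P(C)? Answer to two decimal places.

In odds form, posterior odds = prior odds × likelihood ratio, so prior odds = posterior odds ÷ LR.
Posterior odds = 0.523/(1−0.523) = 1.0964. LR = 0.86/0.29 = 2.9655.
Prior odds = 1.0964/2.9655 = 0.3697, so P(C) = 0.3697/(1+0.3697) ≈ 0.27.

P(C) = 0.27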